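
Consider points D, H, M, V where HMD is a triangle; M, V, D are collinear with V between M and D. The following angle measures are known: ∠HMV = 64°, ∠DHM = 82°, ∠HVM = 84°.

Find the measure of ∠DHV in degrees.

∠DHV = 50°

1. ∠DMH = 64°  [V on ray MD]
2. ∠HDM = 34°  [△HMD]
3. ∠DVH = 96°  [linear pair at V on MD]
4. ∠HDV = 34°  [V on ray DM]
5. ∠DHV = 50°  [△HVD]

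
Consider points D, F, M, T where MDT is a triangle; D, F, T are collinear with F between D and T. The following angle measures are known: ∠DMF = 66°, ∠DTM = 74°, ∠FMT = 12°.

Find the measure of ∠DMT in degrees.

∠DMT = 78°

1. ∠FTM = 74°  [F on ray TD]
2. ∠MFT = 94°  [△MFT]
3. ∠DFM = 86°  [linear pair at F on DT]
4. ∠FDM = 28°  [△MDF]
5. ∠MDT = 28°  [F on ray DT]
6. ∠DMT = 78°  [△MDT]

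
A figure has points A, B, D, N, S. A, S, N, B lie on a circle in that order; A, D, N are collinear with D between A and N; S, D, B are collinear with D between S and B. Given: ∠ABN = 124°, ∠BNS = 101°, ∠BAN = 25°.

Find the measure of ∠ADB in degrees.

∠ADB = 85°

1. ∠ANB = 31°  [△ANB]
2. ∠BAS = 79°  [cyclic ASNB, opposite ∠A+∠N]
3. ∠ASB = 31°  [same arc AB]
4. ∠ABS = 70°  [△ASB]
5. ∠ADB = 85°  [△ADB]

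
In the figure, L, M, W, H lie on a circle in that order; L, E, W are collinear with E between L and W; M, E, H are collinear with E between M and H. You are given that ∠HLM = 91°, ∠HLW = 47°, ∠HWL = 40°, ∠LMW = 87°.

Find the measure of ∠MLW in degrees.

1. ∠HWM = 89°  [cyclic LMWH, opposite ∠L+∠W]
2. ∠HMW = 47°  [same arc WH]
3. ∠MHW = 44°  [△MWH]
4. ∠MLW = 44°  [same arc MW]

∠MLW = 44°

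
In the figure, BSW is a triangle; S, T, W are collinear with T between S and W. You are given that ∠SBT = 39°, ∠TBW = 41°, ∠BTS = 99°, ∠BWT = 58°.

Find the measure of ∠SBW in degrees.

1. ∠BST = 42°  [△BST]
2. ∠BWS = 58°  [T on ray WS]
3. ∠BSW = 42°  [T on ray SW]
4. ∠SBW = 80°  [△BSW]

∠SBW = 80°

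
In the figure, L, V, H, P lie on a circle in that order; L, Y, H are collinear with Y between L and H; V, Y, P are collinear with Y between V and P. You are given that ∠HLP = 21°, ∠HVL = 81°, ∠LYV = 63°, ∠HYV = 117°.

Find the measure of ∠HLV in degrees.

1. ∠HVP = 21°  [same arc HP]
2. ∠LHV = 42°  [△VYH]
3. ∠HLV = 57°  [△LVH]

∠HLV = 57°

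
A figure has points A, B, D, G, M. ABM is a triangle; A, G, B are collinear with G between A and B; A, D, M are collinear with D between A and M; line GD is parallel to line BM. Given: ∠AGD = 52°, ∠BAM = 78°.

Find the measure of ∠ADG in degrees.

∠ADG = 50°

1. ∠ABM = 52°  [GD∥BM, corresponding at G]
2. ∠AMB = 50°  [△ABM]
3. ∠ADG = 50°  [GD∥BM, corresponding at D]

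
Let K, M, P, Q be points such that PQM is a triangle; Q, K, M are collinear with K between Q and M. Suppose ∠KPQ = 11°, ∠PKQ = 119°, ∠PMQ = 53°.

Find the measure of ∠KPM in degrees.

1. ∠MKP = 61°  [linear pair at K on QM]
2. ∠KMP = 53°  [K on ray MQ]
3. ∠KPM = 66°  [△PKM]

∠KPM = 66°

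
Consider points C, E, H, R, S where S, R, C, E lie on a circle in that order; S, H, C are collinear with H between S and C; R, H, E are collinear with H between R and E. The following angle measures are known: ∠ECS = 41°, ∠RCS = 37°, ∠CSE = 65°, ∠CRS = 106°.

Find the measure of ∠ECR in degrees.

∠ECR = 78°

1. ∠CSR = 37°  [△SRC]
2. ∠CRE = 65°  [same arc CE]
3. ∠CER = 37°  [same arc RC]
4. ∠ECR = 78°  [△RCE]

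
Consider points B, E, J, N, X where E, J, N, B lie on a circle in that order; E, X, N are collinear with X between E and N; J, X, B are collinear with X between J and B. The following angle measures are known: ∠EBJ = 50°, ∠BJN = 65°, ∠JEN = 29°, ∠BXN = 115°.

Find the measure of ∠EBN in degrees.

1. ∠BEN = 65°  [same arc NB]
2. ∠JBN = 29°  [same arc JN]
3. ∠BNE = 36°  [△NXB]
4. ∠EBN = 79°  [△ENB]

∠EBN = 79°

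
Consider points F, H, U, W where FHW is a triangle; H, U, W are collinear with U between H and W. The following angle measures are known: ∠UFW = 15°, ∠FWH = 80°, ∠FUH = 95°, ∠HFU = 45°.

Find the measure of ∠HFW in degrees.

1. ∠FHU = 40°  [△FHU]
2. ∠FHW = 40°  [U on ray HW]
3. ∠HFW = 60°  [△FHW]

∠HFW = 60°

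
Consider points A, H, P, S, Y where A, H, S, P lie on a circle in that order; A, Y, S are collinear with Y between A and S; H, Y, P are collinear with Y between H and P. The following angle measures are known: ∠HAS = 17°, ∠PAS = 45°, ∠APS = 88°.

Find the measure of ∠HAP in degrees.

1. ∠HPS = 17°  [same arc HS]
2. ∠PHS = 45°  [same arc SP]
3. ∠HSP = 118°  [△HSP]
4. ∠HAP = 62°  [cyclic AHSP, opposite ∠A+∠S]

∠HAP = 62°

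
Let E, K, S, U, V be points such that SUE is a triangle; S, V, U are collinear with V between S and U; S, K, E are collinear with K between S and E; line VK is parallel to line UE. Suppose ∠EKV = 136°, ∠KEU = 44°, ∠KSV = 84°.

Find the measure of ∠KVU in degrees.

1. ∠SKV = 44°  [linear pair at K on SE]
2. ∠KVS = 52°  [△SVK]
3. ∠KVU = 128°  [linear pair at V on SU]

∠KVU = 128°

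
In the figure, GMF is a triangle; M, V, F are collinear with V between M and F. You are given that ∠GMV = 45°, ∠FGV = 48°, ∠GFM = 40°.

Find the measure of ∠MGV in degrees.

∠MGV = 47°

1. ∠GFV = 40°  [V on ray FM]
2. ∠FVG = 92°  [△GVF]
3. ∠GVM = 88°  [linear pair at V on MF]
4. ∠MGV = 47°  [△GMV]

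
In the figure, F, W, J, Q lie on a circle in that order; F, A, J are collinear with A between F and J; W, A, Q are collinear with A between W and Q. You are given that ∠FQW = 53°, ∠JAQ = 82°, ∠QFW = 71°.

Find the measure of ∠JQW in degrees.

1. ∠FWQ = 56°  [△FWQ]
2. ∠FJQ = 56°  [same arc FQ]
3. ∠JQW = 42°  [△JAQ]

∠JQW = 42°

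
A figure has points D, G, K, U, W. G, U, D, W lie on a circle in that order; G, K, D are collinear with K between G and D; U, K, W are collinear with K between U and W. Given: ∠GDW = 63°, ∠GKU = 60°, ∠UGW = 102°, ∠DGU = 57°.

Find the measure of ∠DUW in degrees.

∠DUW = 45°

1. ∠UDW = 78°  [cyclic GUDW, opposite ∠G+∠D]
2. ∠DWU = 57°  [same arc UD]
3. ∠DUW = 45°  [△UDW]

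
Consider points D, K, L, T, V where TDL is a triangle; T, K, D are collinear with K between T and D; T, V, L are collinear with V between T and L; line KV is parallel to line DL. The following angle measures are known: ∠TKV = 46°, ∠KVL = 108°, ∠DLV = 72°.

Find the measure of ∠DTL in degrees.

1. ∠LDT = 46°  [KV∥DL, corresponding at K]
2. ∠DLT = 72°  [V on ray LT]
3. ∠DTL = 62°  [△TDL]

∠DTL = 62°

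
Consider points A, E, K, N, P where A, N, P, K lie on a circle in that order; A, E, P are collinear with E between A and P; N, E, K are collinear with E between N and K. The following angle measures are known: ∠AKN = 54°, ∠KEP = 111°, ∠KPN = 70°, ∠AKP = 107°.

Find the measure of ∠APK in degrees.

1. ∠APN = 54°  [same arc AN]
2. ∠AEN = 111°  [vertical angles at E]
3. ∠ANP = 73°  [cyclic ANPK, opposite ∠N+∠K]
4. ∠NAP = 53°  [△ANP]
5. ∠ANK = 16°  [△AEN]
6. ∠APK = 16°  [same arc AK]

∠APK = 16°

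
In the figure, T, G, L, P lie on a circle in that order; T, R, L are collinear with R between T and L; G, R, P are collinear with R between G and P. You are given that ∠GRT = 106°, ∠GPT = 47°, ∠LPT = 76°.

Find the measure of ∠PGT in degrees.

1. ∠GLT = 47°  [same arc TG]
2. ∠LGT = 104°  [cyclic TGLP, opposite ∠G+∠P]
3. ∠GTL = 29°  [△TGL]
4. ∠PGT = 45°  [△TRG]

∠PGT = 45°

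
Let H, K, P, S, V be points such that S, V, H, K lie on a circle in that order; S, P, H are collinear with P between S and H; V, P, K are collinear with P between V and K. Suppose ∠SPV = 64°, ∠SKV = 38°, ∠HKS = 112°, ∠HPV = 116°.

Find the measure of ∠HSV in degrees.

1. ∠SHV = 38°  [same arc SV]
2. ∠HVS = 68°  [cyclic SVHK, opposite ∠V+∠K]
3. ∠HSV = 74°  [△SVH]

∠HSV = 74°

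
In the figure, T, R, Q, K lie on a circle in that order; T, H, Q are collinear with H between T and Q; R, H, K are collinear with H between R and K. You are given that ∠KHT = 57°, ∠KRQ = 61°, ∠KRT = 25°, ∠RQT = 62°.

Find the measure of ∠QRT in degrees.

∠QRT = 86°

1. ∠KTQ = 61°  [same arc QK]
2. ∠KQT = 25°  [same arc TK]
3. ∠QKT = 94°  [△TQK]
4. ∠QRT = 86°  [cyclic TRQK, opposite ∠R+∠K]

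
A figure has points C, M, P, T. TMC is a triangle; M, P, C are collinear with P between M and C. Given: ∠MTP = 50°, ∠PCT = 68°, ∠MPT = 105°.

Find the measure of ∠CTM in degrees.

∠CTM = 87°

1. ∠PMT = 25°  [△TMP]
2. ∠MCT = 68°  [P on ray CM]
3. ∠CMT = 25°  [P on ray MC]
4. ∠CTM = 87°  [△TMC]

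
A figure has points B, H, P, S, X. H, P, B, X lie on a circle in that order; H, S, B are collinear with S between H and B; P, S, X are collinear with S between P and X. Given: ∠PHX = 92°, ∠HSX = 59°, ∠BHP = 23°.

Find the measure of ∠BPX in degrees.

1. ∠PBX = 88°  [cyclic HPBX, opposite ∠H+∠B]
2. ∠BXP = 23°  [same arc PB]
3. ∠BPX = 69°  [△PBX]

∠BPX = 69°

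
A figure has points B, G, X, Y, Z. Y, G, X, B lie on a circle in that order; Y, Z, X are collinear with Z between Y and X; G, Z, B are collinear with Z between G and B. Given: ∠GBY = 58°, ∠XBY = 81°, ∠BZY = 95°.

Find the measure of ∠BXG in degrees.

1. ∠GXY = 58°  [same arc YG]
2. ∠BYX = 27°  [△YZB]
3. ∠BXY = 72°  [△YXB]
4. ∠GZX = 95°  [vertical angles at Z]
5. ∠BZX = 85°  [linear pair at Z on YX]
6. ∠BGX = 27°  [△GZX]
7. ∠GBX = 23°  [△XZB]
8. ∠BXG = 130°  [△GXB]

∠BXG = 130°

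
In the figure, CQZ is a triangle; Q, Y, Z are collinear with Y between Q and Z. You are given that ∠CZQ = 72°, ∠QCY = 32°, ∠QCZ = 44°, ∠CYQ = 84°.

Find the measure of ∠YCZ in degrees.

1. ∠CZY = 72°  [Y on ray ZQ]
2. ∠CYZ = 96°  [linear pair at Y on QZ]
3. ∠YCZ = 12°  [△CYZ]

∠YCZ = 12°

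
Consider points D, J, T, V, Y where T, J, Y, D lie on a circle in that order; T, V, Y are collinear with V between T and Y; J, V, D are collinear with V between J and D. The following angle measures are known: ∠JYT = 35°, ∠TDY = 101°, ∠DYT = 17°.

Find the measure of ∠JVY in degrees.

1. ∠JDT = 35°  [same arc TJ]
2. ∠DTY = 62°  [△TYD]
3. ∠DVT = 83°  [△TVD]
4. ∠JVY = 83°  [vertical angles at V]

∠JVY = 83°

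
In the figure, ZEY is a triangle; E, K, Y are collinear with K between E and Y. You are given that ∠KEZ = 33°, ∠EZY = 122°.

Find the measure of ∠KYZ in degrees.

∠KYZ = 25°

1. ∠YEZ = 33°  [K on ray EY]
2. ∠EYZ = 25°  [△ZEY]
3. ∠KYZ = 25°  [K on ray YE]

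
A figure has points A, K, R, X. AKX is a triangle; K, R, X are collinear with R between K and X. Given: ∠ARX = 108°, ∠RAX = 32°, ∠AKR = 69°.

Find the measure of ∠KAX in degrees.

1. ∠AXR = 40°  [△ARX]
2. ∠AKX = 69°  [R on ray KX]
3. ∠AXK = 40°  [R on ray XK]
4. ∠KAX = 71°  [△AKX]

∠KAX = 71°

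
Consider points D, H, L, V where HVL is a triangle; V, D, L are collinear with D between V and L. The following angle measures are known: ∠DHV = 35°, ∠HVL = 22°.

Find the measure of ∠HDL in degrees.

∠HDL = 57°

1. ∠DVH = 22°  [D on ray VL]
2. ∠HDV = 123°  [△HVD]
3. ∠HDL = 57°  [linear pair at D on VL]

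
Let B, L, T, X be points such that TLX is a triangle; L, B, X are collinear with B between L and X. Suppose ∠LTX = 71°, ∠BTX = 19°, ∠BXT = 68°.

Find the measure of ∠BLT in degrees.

∠BLT = 41°

1. ∠LXT = 68°  [B on ray XL]
2. ∠TLX = 41°  [△TLX]
3. ∠BLT = 41°  [B on ray LX]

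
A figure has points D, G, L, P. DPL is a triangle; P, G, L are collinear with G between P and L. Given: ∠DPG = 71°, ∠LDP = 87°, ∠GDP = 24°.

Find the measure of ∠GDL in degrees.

∠GDL = 63°

1. ∠DGP = 85°  [△DPG]
2. ∠DPL = 71°  [G on ray PL]
3. ∠DLP = 22°  [△DPL]
4. ∠DGL = 95°  [linear pair at G on PL]
5. ∠DLG = 22°  [G on ray LP]
6. ∠GDL = 63°  [△DGL]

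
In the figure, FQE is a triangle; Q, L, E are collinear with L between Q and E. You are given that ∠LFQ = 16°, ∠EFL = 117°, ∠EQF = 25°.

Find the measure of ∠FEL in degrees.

∠FEL = 22°

1. ∠FQL = 25°  [L on ray QE]
2. ∠FLQ = 139°  [△FQL]
3. ∠ELF = 41°  [linear pair at L on QE]
4. ∠FEL = 22°  [△FLE]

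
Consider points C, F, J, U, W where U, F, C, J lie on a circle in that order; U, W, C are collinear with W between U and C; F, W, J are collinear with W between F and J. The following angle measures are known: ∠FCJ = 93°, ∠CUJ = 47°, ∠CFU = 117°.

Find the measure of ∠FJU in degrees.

1. ∠FUJ = 87°  [cyclic UFCJ, opposite ∠U+∠C]
2. ∠CJU = 63°  [cyclic UFCJ, opposite ∠F+∠J]
3. ∠JCU = 70°  [△UCJ]
4. ∠JFU = 70°  [same arc UJ]
5. ∠FJU = 23°  [△UFJ]

∠FJU = 23°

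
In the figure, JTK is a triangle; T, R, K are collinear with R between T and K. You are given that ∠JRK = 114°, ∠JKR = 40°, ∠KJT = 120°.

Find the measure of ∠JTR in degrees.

∠JTR = 20°

1. ∠JKT = 40°  [R on ray KT]
2. ∠JTK = 20°  [△JTK]
3. ∠JTR = 20°  [R on ray TK]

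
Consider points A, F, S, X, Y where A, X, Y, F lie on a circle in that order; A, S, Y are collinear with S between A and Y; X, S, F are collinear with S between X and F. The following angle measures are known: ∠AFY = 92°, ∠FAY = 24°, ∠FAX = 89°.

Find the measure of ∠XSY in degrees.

∠XSY = 129°

1. ∠AYF = 64°  [△AYF]
2. ∠FXY = 24°  [same arc YF]
3. ∠AXF = 64°  [same arc AF]
4. ∠AFX = 27°  [△AXF]
5. ∠AYX = 27°  [same arc AX]
6. ∠XSY = 129°  [△XSY]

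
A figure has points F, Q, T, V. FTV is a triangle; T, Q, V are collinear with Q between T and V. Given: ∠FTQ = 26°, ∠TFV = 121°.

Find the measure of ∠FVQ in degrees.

1. ∠FTV = 26°  [Q on ray TV]
2. ∠FVT = 33°  [△FTV]
3. ∠FVQ = 33°  [Q on ray VT]

∠FVQ = 33°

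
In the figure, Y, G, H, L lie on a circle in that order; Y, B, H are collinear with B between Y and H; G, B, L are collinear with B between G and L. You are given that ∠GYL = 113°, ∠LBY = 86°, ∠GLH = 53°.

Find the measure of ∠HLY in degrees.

1. ∠GHL = 67°  [cyclic YGHL, opposite ∠Y+∠H]
2. ∠HBL = 94°  [linear pair at B on YH]
3. ∠HGL = 60°  [△GHL]
4. ∠LHY = 33°  [△HBL]
5. ∠HYL = 60°  [same arc HL]
6. ∠HLY = 87°  [△YHL]

∠HLY = 87°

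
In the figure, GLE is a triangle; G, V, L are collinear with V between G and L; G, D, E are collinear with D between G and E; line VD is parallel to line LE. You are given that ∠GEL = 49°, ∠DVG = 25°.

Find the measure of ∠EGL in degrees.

1. ∠GDV = 49°  [VD∥LE, corresponding at D]
2. ∠DGV = 106°  [△GVD]
3. ∠EGL = 106°  [V on GL, D on GE]

∠EGL = 106°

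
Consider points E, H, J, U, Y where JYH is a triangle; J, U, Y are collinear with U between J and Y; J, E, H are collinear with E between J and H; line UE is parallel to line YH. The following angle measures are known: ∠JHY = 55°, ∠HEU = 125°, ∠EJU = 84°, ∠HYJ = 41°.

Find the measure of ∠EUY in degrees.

1. ∠JEU = 55°  [UE∥YH, corresponding at E]
2. ∠EUJ = 41°  [△JUE]
3. ∠EUY = 139°  [linear pair at U on JY]

∠EUY = 139°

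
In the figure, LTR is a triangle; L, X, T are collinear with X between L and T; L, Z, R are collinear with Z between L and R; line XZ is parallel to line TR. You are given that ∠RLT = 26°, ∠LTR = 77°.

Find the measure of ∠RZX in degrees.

∠RZX = 103°

1. ∠LRT = 77°  [△LTR]
2. ∠LZX = 77°  [XZ∥TR, corresponding at Z]
3. ∠RZX = 103°  [linear pair at Z on LR]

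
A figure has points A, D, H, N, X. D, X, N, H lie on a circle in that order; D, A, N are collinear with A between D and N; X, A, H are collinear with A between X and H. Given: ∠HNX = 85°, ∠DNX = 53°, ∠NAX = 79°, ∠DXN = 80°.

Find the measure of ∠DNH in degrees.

∠DNH = 32°

1. ∠DHX = 53°  [same arc DX]
2. ∠DAH = 79°  [vertical angles at A]
3. ∠DHN = 100°  [cyclic DXNH, opposite ∠X+∠H]
4. ∠HDN = 48°  [△DAH]
5. ∠DNH = 32°  [△DNH]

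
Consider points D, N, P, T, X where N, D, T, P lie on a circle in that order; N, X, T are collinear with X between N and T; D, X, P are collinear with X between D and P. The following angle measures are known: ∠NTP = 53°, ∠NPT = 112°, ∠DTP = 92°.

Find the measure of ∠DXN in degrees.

∠DXN = 54°

1. ∠NDP = 53°  [same arc NP]
2. ∠PNT = 15°  [△NTP]
3. ∠DNP = 88°  [cyclic NDTP, opposite ∠N+∠T]
4. ∠DPN = 39°  [△NDP]
5. ∠PDT = 15°  [same arc TP]
6. ∠DTN = 39°  [same arc ND]
7. ∠DXT = 126°  [△DXT]
8. ∠DXN = 54°  [linear pair at X on NT]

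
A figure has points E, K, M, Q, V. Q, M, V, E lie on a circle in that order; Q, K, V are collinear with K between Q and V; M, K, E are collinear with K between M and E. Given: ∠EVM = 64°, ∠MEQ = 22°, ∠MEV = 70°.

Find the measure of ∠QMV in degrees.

∠QMV = 88°

1. ∠MVQ = 22°  [same arc QM]
2. ∠MQV = 70°  [same arc MV]
3. ∠QMV = 88°  [△QMV]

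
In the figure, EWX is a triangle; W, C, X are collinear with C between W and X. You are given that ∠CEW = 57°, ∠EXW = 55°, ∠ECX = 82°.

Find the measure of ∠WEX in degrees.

∠WEX = 100°

1. ∠ECW = 98°  [linear pair at C on WX]
2. ∠CWE = 25°  [△EWC]
3. ∠EWX = 25°  [C on ray WX]
4. ∠WEX = 100°  [△EWX]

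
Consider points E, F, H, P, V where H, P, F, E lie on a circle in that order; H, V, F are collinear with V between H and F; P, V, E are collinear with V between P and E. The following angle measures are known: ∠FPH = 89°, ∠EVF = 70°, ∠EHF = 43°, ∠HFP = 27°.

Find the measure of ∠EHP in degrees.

1. ∠FHP = 64°  [△HPF]
2. ∠HVP = 70°  [vertical angles at V]
3. ∠EVH = 110°  [linear pair at V on HF]
4. ∠HEP = 27°  [△HVE]
5. ∠EPH = 46°  [△HVP]
6. ∠EHP = 107°  [△HPE]

∠EHP = 107°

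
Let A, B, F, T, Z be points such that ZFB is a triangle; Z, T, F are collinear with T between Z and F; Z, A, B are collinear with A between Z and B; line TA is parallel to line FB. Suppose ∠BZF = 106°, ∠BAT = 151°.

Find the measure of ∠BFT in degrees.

1. ∠AZT = 106°  [T on ZF, A on ZB]
2. ∠TAZ = 29°  [linear pair at A on ZB]
3. ∠ATZ = 45°  [△ZTA]
4. ∠ATF = 135°  [linear pair at T on ZF]
5. ∠BFT = 45°  [TA∥FB, co-interior at F–T]

∠BFT = 45°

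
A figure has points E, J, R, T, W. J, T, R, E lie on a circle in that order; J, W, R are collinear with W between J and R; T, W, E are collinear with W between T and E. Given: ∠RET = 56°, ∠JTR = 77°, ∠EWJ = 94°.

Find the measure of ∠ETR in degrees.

∠ETR = 39°

1. ∠RJT = 56°  [same arc TR]
2. ∠JRT = 47°  [△JTR]
3. ∠RWT = 94°  [vertical angles at W]
4. ∠ETR = 39°  [△TWR]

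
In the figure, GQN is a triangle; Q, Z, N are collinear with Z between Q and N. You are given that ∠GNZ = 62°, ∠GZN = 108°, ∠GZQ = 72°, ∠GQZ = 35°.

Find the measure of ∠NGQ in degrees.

∠NGQ = 83°

1. ∠GNQ = 62°  [Z on ray NQ]
2. ∠GQN = 35°  [Z on ray QN]
3. ∠NGQ = 83°  [△GQN]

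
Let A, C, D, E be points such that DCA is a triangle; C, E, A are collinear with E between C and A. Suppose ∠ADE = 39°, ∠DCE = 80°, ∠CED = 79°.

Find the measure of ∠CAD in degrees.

∠CAD = 40°

1. ∠AED = 101°  [linear pair at E on CA]
2. ∠DAE = 40°  [△DEA]
3. ∠CAD = 40°  [E on ray AC]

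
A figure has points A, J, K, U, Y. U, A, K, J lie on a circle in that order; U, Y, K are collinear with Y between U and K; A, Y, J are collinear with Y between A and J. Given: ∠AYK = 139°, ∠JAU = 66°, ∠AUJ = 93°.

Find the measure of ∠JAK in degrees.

∠JAK = 20°

1. ∠JYU = 139°  [vertical angles at Y]
2. ∠JKU = 66°  [same arc UJ]
3. ∠AKJ = 87°  [cyclic UAKJ, opposite ∠U+∠K]
4. ∠JYK = 41°  [linear pair at Y on UK]
5. ∠AJK = 73°  [△KYJ]
6. ∠JAK = 20°  [△AKJ]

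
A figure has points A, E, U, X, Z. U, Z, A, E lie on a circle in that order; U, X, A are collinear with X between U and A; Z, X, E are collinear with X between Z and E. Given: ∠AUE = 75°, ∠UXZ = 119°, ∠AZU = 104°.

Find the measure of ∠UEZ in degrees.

1. ∠AZE = 75°  [same arc AE]
2. ∠AXZ = 61°  [linear pair at X on UA]
3. ∠UAZ = 44°  [△ZXA]
4. ∠UEZ = 44°  [same arc UZ]

∠UEZ = 44°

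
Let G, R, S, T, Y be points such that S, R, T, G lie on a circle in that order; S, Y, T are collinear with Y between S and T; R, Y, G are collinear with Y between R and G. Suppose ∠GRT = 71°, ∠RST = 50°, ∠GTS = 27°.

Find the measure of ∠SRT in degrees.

1. ∠GST = 71°  [same arc TG]
2. ∠SGT = 82°  [△STG]
3. ∠SRT = 98°  [cyclic SRTG, opposite ∠R+∠G]

∠SRT = 98°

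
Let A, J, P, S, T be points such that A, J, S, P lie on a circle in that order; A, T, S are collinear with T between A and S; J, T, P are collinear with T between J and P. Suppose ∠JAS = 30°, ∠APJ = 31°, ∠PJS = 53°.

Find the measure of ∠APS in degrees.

1. ∠ASJ = 31°  [same arc AJ]
2. ∠AJS = 119°  [△AJS]
3. ∠APS = 61°  [cyclic AJSP, opposite ∠J+∠P]

∠APS = 61°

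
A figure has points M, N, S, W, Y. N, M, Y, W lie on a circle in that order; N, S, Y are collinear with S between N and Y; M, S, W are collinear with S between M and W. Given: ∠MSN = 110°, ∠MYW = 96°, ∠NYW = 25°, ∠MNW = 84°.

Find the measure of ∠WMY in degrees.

1. ∠WSY = 110°  [vertical angles at S]
2. ∠MWY = 45°  [△YSW]
3. ∠WMY = 39°  [△MYW]

∠WMY = 39°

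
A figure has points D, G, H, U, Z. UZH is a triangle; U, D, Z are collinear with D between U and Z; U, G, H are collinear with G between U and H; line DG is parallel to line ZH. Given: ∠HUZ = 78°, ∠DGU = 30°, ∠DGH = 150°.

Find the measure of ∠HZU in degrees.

∠HZU = 72°

1. ∠DUG = 78°  [D on UZ, G on UH]
2. ∠GDU = 72°  [△UDG]
3. ∠HZU = 72°  [DG∥ZH, corresponding at D]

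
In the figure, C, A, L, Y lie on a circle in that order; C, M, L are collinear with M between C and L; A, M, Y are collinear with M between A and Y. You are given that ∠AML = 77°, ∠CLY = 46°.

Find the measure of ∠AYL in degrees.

∠AYL = 31°

1. ∠CMY = 77°  [vertical angles at M]
2. ∠LMY = 103°  [linear pair at M on CL]
3. ∠AYL = 31°  [△LMY]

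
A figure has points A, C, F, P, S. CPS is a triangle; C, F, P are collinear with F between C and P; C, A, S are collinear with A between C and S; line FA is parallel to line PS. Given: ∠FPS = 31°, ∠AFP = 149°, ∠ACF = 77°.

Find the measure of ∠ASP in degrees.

∠ASP = 72°

1. ∠CPS = 31°  [F on ray PC]
2. ∠PCS = 77°  [F on CP, A on CS]
3. ∠CSP = 72°  [△CPS]
4. ∠ASP = 72°  [A on ray SC]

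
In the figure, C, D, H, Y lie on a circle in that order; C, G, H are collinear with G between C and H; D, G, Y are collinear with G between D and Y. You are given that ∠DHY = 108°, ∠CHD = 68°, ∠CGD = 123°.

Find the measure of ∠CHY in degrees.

∠CHY = 40°

1. ∠DCY = 72°  [cyclic CDHY, opposite ∠C+∠H]
2. ∠CYD = 68°  [same arc CD]
3. ∠CDY = 40°  [△CDY]
4. ∠CHY = 40°  [same arc CY]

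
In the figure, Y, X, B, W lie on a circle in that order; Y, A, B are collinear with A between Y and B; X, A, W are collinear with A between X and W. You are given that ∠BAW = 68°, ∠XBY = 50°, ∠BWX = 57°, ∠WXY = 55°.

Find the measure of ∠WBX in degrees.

1. ∠XWY = 50°  [same arc YX]
2. ∠WYX = 75°  [△YXW]
3. ∠WBX = 105°  [cyclic YXBW, opposite ∠Y+∠B]

∠WBX = 105°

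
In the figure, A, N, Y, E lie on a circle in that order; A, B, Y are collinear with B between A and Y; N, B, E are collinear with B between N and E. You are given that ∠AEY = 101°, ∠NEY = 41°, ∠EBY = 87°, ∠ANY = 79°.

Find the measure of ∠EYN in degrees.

∠EYN = 112°

1. ∠NAY = 41°  [same arc NY]
2. ∠ABN = 87°  [vertical angles at B]
3. ∠AYN = 60°  [△ANY]
4. ∠NBY = 93°  [linear pair at B on AY]
5. ∠ENY = 27°  [△NBY]
6. ∠EYN = 112°  [△NYE]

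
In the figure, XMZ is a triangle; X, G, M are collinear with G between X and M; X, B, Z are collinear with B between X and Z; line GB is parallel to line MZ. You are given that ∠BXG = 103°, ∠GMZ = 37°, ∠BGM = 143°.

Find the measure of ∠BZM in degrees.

1. ∠MXZ = 103°  [G on XM, B on XZ]
2. ∠XMZ = 37°  [G on ray MX]
3. ∠MZX = 40°  [△XMZ]
4. ∠BZM = 40°  [B on ray ZX]

∠BZM = 40°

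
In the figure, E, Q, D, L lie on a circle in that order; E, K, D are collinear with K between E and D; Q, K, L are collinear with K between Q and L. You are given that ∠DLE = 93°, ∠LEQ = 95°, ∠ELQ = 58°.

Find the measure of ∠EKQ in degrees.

1. ∠DQE = 87°  [cyclic EQDL, opposite ∠Q+∠L]
2. ∠EQL = 27°  [△EQL]
3. ∠EDQ = 58°  [same arc EQ]
4. ∠DEQ = 35°  [△EQD]
5. ∠EKQ = 118°  [△EKQ]

∠EKQ = 118°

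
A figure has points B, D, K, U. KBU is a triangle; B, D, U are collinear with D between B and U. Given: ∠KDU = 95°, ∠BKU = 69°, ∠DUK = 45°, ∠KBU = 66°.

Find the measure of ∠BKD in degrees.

∠BKD = 29°

1. ∠BDK = 85°  [linear pair at D on BU]
2. ∠DBK = 66°  [D on ray BU]
3. ∠BKD = 29°  [△KBD]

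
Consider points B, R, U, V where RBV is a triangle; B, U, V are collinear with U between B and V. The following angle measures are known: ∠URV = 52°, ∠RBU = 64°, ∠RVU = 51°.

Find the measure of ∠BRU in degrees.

∠BRU = 13°

1. ∠RUV = 77°  [△RUV]
2. ∠BUR = 103°  [linear pair at U on BV]
3. ∠BRU = 13°  [△RBU]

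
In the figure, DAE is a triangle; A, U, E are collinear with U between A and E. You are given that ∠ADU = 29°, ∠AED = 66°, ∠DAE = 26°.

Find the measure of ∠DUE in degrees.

∠DUE = 55°

1. ∠DAU = 26°  [U on ray AE]
2. ∠AUD = 125°  [△DAU]
3. ∠DUE = 55°  [linear pair at U on AE]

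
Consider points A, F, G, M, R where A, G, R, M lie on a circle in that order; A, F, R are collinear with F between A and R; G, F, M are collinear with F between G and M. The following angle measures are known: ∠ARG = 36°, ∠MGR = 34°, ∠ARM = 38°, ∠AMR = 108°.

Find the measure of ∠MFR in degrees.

∠MFR = 70°

1. ∠AMG = 36°  [same arc AG]
2. ∠MAR = 34°  [same arc RM]
3. ∠AFM = 110°  [△AFM]
4. ∠MFR = 70°  [linear pair at F on AR]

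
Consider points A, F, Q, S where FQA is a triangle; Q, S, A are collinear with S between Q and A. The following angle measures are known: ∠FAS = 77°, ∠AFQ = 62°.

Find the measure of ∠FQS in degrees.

1. ∠FAQ = 77°  [S on ray AQ]
2. ∠AQF = 41°  [△FQA]
3. ∠FQS = 41°  [S on ray QA]

∠FQS = 41°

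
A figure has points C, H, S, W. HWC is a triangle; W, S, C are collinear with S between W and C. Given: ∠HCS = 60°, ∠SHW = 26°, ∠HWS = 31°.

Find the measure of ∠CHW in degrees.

∠CHW = 89°

1. ∠HCW = 60°  [S on ray CW]
2. ∠CWH = 31°  [S on ray WC]
3. ∠CHW = 89°  [△HWC]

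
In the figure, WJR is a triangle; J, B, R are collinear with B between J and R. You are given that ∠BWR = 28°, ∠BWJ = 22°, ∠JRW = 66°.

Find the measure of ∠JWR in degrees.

1. ∠BRW = 66°  [B on ray RJ]
2. ∠RBW = 86°  [△WBR]
3. ∠JBW = 94°  [linear pair at B on JR]
4. ∠BJW = 64°  [△WJB]
5. ∠RJW = 64°  [B on ray JR]
6. ∠JWR = 50°  [△WJR]

∠JWR = 50°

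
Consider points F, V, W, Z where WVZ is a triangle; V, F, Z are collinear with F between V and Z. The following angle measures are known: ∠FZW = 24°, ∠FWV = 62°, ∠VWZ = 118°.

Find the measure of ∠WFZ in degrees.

∠WFZ = 100°

1. ∠VZW = 24°  [F on ray ZV]
2. ∠WVZ = 38°  [△WVZ]
3. ∠FVW = 38°  [F on ray VZ]
4. ∠VFW = 80°  [△WVF]
5. ∠WFZ = 100°  [linear pair at F on VZ]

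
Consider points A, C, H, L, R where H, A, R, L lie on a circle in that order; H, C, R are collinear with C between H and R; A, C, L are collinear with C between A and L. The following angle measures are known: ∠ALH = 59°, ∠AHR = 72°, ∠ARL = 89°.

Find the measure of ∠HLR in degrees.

∠HLR = 131°

1. ∠ARH = 59°  [same arc HA]
2. ∠HAR = 49°  [△HAR]
3. ∠HLR = 131°  [cyclic HARL, opposite ∠A+∠L]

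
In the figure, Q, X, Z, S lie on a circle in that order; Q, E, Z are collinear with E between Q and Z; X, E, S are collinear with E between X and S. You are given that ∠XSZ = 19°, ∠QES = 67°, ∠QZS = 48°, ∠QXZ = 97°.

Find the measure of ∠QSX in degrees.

1. ∠XQZ = 19°  [same arc XZ]
2. ∠QZX = 64°  [△QXZ]
3. ∠QSX = 64°  [same arc QX]

∠QSX = 64°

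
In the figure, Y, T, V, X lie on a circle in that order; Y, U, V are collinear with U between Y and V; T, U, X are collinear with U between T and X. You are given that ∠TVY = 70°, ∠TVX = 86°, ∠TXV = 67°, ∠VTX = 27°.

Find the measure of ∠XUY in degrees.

1. ∠TXY = 70°  [same arc YT]
2. ∠VYX = 27°  [same arc VX]
3. ∠XUY = 83°  [△YUX]

∠XUY = 83°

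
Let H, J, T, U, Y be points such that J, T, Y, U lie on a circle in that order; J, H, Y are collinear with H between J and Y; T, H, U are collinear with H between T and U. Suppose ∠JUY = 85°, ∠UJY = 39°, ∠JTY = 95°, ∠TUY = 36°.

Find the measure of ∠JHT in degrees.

∠JHT = 88°

1. ∠JYU = 56°  [△JYU]
2. ∠TJY = 36°  [same arc TY]
3. ∠JTU = 56°  [same arc JU]
4. ∠JHT = 88°  [△JHT]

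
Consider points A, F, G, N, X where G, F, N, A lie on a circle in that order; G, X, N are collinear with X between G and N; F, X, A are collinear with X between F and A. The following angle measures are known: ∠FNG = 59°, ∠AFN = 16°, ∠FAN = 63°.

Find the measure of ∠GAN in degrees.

1. ∠FGN = 63°  [same arc FN]
2. ∠GFN = 58°  [△GFN]
3. ∠GAN = 122°  [cyclic GFNA, opposite ∠F+∠A]

∠GAN = 122°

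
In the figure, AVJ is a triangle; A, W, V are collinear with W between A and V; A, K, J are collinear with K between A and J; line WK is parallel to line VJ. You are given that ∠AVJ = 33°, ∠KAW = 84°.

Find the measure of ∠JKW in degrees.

∠JKW = 117°

1. ∠AWK = 33°  [WK∥VJ, corresponding at W]
2. ∠AKW = 63°  [△AWK]
3. ∠JKW = 117°  [linear pair at K on AJ]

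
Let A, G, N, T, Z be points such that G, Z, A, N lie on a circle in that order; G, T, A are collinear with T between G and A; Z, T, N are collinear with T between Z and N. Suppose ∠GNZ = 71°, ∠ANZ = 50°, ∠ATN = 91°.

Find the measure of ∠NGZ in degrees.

1. ∠AGZ = 50°  [same arc ZA]
2. ∠GTZ = 91°  [vertical angles at T]
3. ∠GZN = 39°  [△GTZ]
4. ∠NGZ = 70°  [△GZN]

∠NGZ = 70°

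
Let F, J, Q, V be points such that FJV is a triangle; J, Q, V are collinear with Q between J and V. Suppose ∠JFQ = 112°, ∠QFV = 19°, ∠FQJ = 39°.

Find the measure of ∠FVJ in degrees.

1. ∠FQV = 141°  [linear pair at Q on JV]
2. ∠FVQ = 20°  [△FQV]
3. ∠FVJ = 20°  [Q on ray VJ]

∠FVJ = 20°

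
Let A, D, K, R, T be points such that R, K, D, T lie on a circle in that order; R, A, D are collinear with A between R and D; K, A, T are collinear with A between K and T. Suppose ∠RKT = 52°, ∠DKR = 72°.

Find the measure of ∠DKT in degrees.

1. ∠RDT = 52°  [same arc RT]
2. ∠DTR = 108°  [cyclic RKDT, opposite ∠K+∠T]
3. ∠DRT = 20°  [△RDT]
4. ∠DKT = 20°  [same arc DT]

∠DKT = 20°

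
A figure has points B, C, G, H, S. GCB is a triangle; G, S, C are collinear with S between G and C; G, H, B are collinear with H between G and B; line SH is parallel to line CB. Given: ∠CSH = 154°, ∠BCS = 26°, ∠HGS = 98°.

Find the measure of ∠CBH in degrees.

∠CBH = 56°

1. ∠BCG = 26°  [S on ray CG]
2. ∠BGC = 98°  [S on GC, H on GB]
3. ∠CBG = 56°  [△GCB]
4. ∠CBH = 56°  [H on ray BG]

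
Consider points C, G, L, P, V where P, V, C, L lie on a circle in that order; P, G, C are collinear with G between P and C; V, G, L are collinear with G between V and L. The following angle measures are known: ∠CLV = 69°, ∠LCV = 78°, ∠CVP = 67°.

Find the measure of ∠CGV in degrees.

∠CGV = 103°

1. ∠CPV = 69°  [same arc VC]
2. ∠CVL = 33°  [△VCL]
3. ∠PCV = 44°  [△PVC]
4. ∠CGV = 103°  [△VGC]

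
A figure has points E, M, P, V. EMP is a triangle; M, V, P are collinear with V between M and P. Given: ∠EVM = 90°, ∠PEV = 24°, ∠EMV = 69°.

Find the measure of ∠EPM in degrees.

1. ∠EVP = 90°  [linear pair at V on MP]
2. ∠EPV = 66°  [△EVP]
3. ∠EPM = 66°  [V on ray PM]

∠EPM = 66°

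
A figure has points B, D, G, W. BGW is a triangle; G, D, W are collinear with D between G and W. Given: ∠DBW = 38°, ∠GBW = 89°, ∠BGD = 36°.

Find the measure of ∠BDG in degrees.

∠BDG = 93°

1. ∠BGW = 36°  [D on ray GW]
2. ∠BWG = 55°  [△BGW]
3. ∠BWD = 55°  [D on ray WG]
4. ∠BDW = 87°  [△BDW]
5. ∠BDG = 93°  [linear pair at D on GW]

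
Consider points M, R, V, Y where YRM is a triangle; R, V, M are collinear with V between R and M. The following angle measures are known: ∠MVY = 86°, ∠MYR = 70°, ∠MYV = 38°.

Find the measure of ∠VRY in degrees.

1. ∠VMY = 56°  [△YVM]
2. ∠RMY = 56°  [V on ray MR]
3. ∠MRY = 54°  [△YRM]
4. ∠VRY = 54°  [V on ray RM]

∠VRY = 54°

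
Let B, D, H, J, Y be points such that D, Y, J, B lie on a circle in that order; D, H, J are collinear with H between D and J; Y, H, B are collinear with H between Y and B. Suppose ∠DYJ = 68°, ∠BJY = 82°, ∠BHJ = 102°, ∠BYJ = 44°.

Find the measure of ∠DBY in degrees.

1. ∠BHD = 78°  [linear pair at H on DJ]
2. ∠BDJ = 44°  [same arc JB]
3. ∠DBY = 58°  [△DHB]

∠DBY = 58°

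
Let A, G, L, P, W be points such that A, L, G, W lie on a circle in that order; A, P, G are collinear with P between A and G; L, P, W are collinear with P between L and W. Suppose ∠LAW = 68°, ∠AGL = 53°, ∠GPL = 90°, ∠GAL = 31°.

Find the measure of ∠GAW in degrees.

∠GAW = 37°

1. ∠AWL = 53°  [same arc AL]
2. ∠APW = 90°  [vertical angles at P]
3. ∠GAW = 37°  [△APW]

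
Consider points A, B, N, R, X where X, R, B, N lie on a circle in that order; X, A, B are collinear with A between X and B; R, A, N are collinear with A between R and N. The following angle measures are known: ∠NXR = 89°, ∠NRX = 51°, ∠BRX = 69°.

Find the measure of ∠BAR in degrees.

1. ∠RNX = 40°  [△XRN]
2. ∠NBX = 51°  [same arc XN]
3. ∠BNX = 111°  [cyclic XRBN, opposite ∠R+∠N]
4. ∠RBX = 40°  [same arc XR]
5. ∠BXN = 18°  [△XBN]
6. ∠BRN = 18°  [same arc BN]
7. ∠BAR = 122°  [△RAB]

∠BAR = 122°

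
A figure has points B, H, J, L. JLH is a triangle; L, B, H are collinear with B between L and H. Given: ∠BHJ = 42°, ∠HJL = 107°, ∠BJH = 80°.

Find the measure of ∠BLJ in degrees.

1. ∠JHL = 42°  [B on ray HL]
2. ∠HLJ = 31°  [△JLH]
3. ∠BLJ = 31°  [B on ray LH]

∠BLJ = 31°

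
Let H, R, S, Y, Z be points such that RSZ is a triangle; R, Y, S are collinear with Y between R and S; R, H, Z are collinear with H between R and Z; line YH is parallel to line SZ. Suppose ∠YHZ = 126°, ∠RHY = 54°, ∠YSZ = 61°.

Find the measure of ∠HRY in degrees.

1. ∠RZS = 54°  [YH∥SZ, corresponding at H]
2. ∠RSZ = 61°  [Y on ray SR]
3. ∠SRZ = 65°  [△RSZ]
4. ∠HRY = 65°  [Y on RS, H on RZ]

∠HRY = 65°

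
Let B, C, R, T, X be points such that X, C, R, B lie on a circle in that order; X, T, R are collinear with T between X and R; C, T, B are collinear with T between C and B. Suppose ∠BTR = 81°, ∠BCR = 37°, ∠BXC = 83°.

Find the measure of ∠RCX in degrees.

∠RCX = 90°

1. ∠CTX = 81°  [vertical angles at T]
2. ∠BRC = 97°  [cyclic XCRB, opposite ∠X+∠R]
3. ∠CTR = 99°  [linear pair at T on XR]
4. ∠CBR = 46°  [△CRB]
5. ∠CRX = 44°  [△CTR]
6. ∠CXR = 46°  [same arc CR]
7. ∠RCX = 90°  [△XCR]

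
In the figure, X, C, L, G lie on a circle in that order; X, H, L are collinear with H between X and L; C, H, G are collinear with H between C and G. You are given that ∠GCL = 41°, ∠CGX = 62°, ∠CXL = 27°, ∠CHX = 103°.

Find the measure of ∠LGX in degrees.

∠LGX = 89°

1. ∠CLX = 62°  [same arc XC]
2. ∠LCX = 91°  [△XCL]
3. ∠LGX = 89°  [cyclic XCLG, opposite ∠C+∠G]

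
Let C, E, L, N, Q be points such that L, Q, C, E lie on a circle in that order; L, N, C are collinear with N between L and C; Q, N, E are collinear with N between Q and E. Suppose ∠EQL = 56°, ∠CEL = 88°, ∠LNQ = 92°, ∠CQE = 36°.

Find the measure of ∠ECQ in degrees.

∠ECQ = 112°

1. ∠ECL = 56°  [same arc LE]
2. ∠CNE = 92°  [vertical angles at N]
3. ∠CEQ = 32°  [△CNE]
4. ∠ECQ = 112°  [△QCE]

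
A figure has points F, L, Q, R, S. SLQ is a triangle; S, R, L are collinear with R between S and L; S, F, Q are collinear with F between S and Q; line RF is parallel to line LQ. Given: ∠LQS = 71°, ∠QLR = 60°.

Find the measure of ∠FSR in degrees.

∠FSR = 49°

1. ∠QLS = 60°  [R on ray LS]
2. ∠LSQ = 49°  [△SLQ]
3. ∠FSR = 49°  [R on SL, F on SQ]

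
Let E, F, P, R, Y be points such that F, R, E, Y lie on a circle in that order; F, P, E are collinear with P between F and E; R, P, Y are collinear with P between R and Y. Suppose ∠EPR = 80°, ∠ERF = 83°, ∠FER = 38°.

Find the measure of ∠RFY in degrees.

∠RFY = 121°

1. ∠FPR = 100°  [linear pair at P on FE]
2. ∠EFR = 59°  [△FRE]
3. ∠FYR = 38°  [same arc FR]
4. ∠FRY = 21°  [△FPR]
5. ∠RFY = 121°  [△FRY]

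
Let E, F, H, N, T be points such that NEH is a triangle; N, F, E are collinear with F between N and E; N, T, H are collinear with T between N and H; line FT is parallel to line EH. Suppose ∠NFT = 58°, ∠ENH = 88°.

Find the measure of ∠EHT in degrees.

1. ∠HEN = 58°  [FT∥EH, corresponding at F]
2. ∠EHN = 34°  [△NEH]
3. ∠EHT = 34°  [T on ray HN]

∠EHT = 34°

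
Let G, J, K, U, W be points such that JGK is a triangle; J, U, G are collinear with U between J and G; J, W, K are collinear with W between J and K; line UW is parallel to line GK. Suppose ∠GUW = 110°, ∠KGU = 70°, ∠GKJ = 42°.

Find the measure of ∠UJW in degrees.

∠UJW = 68°

1. ∠JUW = 70°  [linear pair at U on JG]
2. ∠JWU = 42°  [UW∥GK, corresponding at W]
3. ∠UJW = 68°  [△JUW]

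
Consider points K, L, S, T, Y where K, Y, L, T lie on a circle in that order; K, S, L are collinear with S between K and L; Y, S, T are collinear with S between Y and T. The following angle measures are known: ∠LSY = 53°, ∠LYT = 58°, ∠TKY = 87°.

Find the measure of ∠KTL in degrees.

1. ∠KST = 53°  [vertical angles at S]
2. ∠LKT = 58°  [same arc LT]
3. ∠TLY = 93°  [cyclic KYLT, opposite ∠K+∠L]
4. ∠LST = 127°  [linear pair at S on KL]
5. ∠LTY = 29°  [△YLT]
6. ∠KLT = 24°  [△LST]
7. ∠KTL = 98°  [△KLT]

∠KTL = 98°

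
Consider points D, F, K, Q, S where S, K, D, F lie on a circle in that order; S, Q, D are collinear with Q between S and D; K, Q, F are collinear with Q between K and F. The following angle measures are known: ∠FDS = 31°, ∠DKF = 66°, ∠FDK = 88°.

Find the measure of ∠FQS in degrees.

1. ∠FKS = 31°  [same arc SF]
2. ∠DSF = 66°  [same arc DF]
3. ∠FSK = 92°  [cyclic SKDF, opposite ∠S+∠D]
4. ∠KFS = 57°  [△SKF]
5. ∠FQS = 57°  [△SQF]

∠FQS = 57°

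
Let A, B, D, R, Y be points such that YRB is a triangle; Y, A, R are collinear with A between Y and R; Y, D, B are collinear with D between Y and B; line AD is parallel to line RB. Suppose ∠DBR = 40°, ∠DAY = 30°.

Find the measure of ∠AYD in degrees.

∠AYD = 110°

1. ∠RBY = 40°  [D on ray BY]
2. ∠BRY = 30°  [AD∥RB, corresponding at A]
3. ∠BYR = 110°  [△YRB]
4. ∠AYD = 110°  [A on YR, D on YB]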